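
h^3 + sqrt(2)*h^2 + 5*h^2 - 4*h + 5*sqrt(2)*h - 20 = (h + 5)*(h - sqrt(2))*(h + 2*sqrt(2))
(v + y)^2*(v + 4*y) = v^3 + 6*v^2*y + 9*v*y^2 + 4*y^3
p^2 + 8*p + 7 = (p + 1)*(p + 7)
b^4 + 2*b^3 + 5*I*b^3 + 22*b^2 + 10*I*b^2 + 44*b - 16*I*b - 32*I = (b + 2)*(b - 2*I)*(b - I)*(b + 8*I)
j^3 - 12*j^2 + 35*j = j*(j - 7)*(j - 5)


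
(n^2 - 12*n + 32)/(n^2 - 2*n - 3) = (-n^2 + 12*n - 32)/(-n^2 + 2*n + 3)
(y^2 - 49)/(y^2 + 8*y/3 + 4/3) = 3*(y^2 - 49)/(3*y^2 + 8*y + 4)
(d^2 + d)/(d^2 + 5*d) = (d + 1)/(d + 5)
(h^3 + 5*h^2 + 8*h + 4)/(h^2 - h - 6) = (h^2 + 3*h + 2)/(h - 3)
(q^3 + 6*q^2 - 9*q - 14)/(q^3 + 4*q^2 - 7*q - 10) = (q + 7)/(q + 5)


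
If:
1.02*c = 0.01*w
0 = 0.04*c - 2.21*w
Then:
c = 0.00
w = 0.00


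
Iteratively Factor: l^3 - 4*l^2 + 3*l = (l - 3)*(l^2 - l) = l*(l - 3)*(l - 1)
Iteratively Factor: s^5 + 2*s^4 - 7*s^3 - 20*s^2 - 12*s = (s + 2)*(s^4 - 7*s^2 - 6*s) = (s - 3)*(s + 2)*(s^3 + 3*s^2 + 2*s) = (s - 3)*(s + 1)*(s + 2)*(s^2 + 2*s) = (s - 3)*(s + 1)*(s + 2)^2*(s)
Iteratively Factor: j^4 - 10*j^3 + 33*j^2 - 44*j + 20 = (j - 1)*(j^3 - 9*j^2 + 24*j - 20) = (j - 2)*(j - 1)*(j^2 - 7*j + 10) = (j - 2)^2*(j - 1)*(j - 5)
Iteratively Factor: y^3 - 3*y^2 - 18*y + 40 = (y + 4)*(y^2 - 7*y + 10) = (y - 5)*(y + 4)*(y - 2)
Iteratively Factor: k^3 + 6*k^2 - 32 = (k + 4)*(k^2 + 2*k - 8) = (k + 4)^2*(k - 2)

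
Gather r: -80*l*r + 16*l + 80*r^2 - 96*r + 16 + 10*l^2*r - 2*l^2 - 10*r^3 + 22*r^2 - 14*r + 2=-2*l^2 + 16*l - 10*r^3 + 102*r^2 + r*(10*l^2 - 80*l - 110) + 18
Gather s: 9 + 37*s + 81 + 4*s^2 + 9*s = 4*s^2 + 46*s + 90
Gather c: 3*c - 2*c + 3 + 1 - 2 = c + 2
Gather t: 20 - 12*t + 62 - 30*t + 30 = 112 - 42*t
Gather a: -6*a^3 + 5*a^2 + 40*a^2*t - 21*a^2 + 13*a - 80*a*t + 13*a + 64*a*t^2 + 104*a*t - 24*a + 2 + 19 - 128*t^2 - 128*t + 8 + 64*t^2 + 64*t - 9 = -6*a^3 + a^2*(40*t - 16) + a*(64*t^2 + 24*t + 2) - 64*t^2 - 64*t + 20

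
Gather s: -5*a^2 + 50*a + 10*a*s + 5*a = -5*a^2 + 10*a*s + 55*a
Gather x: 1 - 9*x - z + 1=-9*x - z + 2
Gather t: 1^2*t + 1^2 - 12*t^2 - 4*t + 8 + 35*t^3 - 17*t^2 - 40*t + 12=35*t^3 - 29*t^2 - 43*t + 21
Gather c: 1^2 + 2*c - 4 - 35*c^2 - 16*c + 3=-35*c^2 - 14*c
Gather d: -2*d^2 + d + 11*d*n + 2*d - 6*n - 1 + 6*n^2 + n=-2*d^2 + d*(11*n + 3) + 6*n^2 - 5*n - 1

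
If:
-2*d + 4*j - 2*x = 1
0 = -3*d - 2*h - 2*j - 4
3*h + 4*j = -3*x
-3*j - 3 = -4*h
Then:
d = -37/27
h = 19/42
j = -25/63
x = 29/378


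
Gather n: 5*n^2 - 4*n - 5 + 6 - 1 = 5*n^2 - 4*n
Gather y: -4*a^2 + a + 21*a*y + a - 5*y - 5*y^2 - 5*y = -4*a^2 + 2*a - 5*y^2 + y*(21*a - 10)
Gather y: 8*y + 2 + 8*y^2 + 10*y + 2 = 8*y^2 + 18*y + 4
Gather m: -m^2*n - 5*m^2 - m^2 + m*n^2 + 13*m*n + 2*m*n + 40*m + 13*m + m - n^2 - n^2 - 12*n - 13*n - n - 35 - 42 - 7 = m^2*(-n - 6) + m*(n^2 + 15*n + 54) - 2*n^2 - 26*n - 84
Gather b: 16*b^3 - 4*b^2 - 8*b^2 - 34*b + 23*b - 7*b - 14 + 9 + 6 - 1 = 16*b^3 - 12*b^2 - 18*b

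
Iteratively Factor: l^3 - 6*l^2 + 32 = (l - 4)*(l^2 - 2*l - 8) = (l - 4)*(l + 2)*(l - 4)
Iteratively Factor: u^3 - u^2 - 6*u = (u)*(u^2 - u - 6) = u*(u + 2)*(u - 3)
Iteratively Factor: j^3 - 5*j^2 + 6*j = (j - 2)*(j^2 - 3*j) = j*(j - 2)*(j - 3)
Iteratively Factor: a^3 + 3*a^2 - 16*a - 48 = (a + 4)*(a^2 - a - 12) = (a - 4)*(a + 4)*(a + 3)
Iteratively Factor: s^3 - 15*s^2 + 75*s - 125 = (s - 5)*(s^2 - 10*s + 25) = (s - 5)^2*(s - 5)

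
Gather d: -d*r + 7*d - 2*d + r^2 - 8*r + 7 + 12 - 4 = d*(5 - r) + r^2 - 8*r + 15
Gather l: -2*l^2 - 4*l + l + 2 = -2*l^2 - 3*l + 2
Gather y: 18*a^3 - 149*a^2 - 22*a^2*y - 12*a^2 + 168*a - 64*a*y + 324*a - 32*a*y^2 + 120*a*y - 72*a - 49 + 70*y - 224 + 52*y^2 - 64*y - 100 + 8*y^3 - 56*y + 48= 18*a^3 - 161*a^2 + 420*a + 8*y^3 + y^2*(52 - 32*a) + y*(-22*a^2 + 56*a - 50) - 325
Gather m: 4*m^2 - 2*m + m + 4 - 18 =4*m^2 - m - 14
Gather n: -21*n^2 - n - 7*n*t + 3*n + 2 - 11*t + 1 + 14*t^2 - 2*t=-21*n^2 + n*(2 - 7*t) + 14*t^2 - 13*t + 3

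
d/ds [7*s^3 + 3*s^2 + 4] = 3*s*(7*s + 2)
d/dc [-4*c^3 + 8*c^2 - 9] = 4*c*(4 - 3*c)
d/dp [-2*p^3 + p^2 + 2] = 2*p*(1 - 3*p)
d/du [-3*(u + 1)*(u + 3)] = -6*u - 12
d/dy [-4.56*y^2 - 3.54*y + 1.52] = -9.12*y - 3.54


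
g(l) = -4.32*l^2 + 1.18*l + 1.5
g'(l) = 1.18 - 8.64*l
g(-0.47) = -0.01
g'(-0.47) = 5.24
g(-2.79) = -35.42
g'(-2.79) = 25.29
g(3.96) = -61.57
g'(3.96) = -33.03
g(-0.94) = -3.43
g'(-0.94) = 9.30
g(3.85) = -57.99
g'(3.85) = -32.08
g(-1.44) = -9.16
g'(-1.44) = 13.62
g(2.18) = -16.46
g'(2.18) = -17.66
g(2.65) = -25.71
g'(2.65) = -21.72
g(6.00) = -146.94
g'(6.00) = -50.66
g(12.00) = -606.42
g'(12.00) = -102.50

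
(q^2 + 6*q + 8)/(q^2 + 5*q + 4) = (q + 2)/(q + 1)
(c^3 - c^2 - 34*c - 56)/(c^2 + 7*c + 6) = (c^3 - c^2 - 34*c - 56)/(c^2 + 7*c + 6)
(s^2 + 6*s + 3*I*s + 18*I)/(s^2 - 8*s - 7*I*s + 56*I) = (s^2 + 3*s*(2 + I) + 18*I)/(s^2 - s*(8 + 7*I) + 56*I)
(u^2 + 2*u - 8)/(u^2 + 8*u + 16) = (u - 2)/(u + 4)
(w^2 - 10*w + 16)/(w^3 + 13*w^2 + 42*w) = (w^2 - 10*w + 16)/(w*(w^2 + 13*w + 42))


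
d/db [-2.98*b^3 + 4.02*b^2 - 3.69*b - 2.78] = -8.94*b^2 + 8.04*b - 3.69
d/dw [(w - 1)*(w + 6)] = 2*w + 5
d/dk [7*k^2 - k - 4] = 14*k - 1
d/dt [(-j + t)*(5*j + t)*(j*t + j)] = j*(-5*j^2 + 8*j*t + 4*j + 3*t^2 + 2*t)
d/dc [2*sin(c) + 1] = 2*cos(c)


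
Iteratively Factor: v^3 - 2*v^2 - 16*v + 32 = (v - 4)*(v^2 + 2*v - 8) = (v - 4)*(v + 4)*(v - 2)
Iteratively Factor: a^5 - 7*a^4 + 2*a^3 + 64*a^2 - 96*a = (a - 4)*(a^4 - 3*a^3 - 10*a^2 + 24*a) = a*(a - 4)*(a^3 - 3*a^2 - 10*a + 24) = a*(a - 4)*(a - 2)*(a^2 - a - 12) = a*(a - 4)*(a - 2)*(a + 3)*(a - 4)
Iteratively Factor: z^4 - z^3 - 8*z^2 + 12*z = (z - 2)*(z^3 + z^2 - 6*z) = (z - 2)^2*(z^2 + 3*z) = (z - 2)^2*(z + 3)*(z)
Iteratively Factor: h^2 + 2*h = (h)*(h + 2)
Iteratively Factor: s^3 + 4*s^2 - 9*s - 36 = (s - 3)*(s^2 + 7*s + 12) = (s - 3)*(s + 4)*(s + 3)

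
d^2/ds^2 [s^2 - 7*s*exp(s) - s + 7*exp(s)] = -7*s*exp(s) - 7*exp(s) + 2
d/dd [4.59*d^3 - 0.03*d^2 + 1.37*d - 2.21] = 13.77*d^2 - 0.06*d + 1.37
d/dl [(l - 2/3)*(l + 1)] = 2*l + 1/3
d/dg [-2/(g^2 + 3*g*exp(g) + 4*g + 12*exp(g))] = 2*(3*g*exp(g) + 2*g + 15*exp(g) + 4)/(g^2 + 3*g*exp(g) + 4*g + 12*exp(g))^2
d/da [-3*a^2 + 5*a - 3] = 5 - 6*a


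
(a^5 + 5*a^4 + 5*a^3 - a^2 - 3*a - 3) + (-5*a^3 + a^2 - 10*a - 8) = a^5 + 5*a^4 - 13*a - 11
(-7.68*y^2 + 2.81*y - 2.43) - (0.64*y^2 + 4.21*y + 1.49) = -8.32*y^2 - 1.4*y - 3.92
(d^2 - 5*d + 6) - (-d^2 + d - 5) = 2*d^2 - 6*d + 11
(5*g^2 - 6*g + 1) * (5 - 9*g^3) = -45*g^5 + 54*g^4 - 9*g^3 + 25*g^2 - 30*g + 5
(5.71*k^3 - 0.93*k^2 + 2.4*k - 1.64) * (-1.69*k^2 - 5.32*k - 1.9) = -9.6499*k^5 - 28.8055*k^4 - 9.9574*k^3 - 8.2294*k^2 + 4.1648*k + 3.116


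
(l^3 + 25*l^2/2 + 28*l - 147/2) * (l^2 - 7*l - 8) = l^5 + 11*l^4/2 - 135*l^3/2 - 739*l^2/2 + 581*l/2 + 588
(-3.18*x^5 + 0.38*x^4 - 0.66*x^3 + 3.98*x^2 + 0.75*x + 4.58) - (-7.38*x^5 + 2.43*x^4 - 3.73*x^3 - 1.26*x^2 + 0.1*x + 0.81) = 4.2*x^5 - 2.05*x^4 + 3.07*x^3 + 5.24*x^2 + 0.65*x + 3.77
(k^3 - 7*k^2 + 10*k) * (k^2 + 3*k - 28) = k^5 - 4*k^4 - 39*k^3 + 226*k^2 - 280*k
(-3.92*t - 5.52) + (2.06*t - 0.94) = -1.86*t - 6.46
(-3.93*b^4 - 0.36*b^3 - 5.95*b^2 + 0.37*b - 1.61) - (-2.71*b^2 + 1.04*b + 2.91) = -3.93*b^4 - 0.36*b^3 - 3.24*b^2 - 0.67*b - 4.52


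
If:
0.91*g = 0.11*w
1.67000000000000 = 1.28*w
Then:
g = 0.16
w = 1.30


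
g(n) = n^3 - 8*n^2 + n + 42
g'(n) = 3*n^2 - 16*n + 1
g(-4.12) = -167.85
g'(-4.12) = 117.84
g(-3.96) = -149.51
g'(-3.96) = 111.40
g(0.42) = 41.08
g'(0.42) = -5.19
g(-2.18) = -8.56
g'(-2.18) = 50.14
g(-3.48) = -100.51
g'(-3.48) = 93.01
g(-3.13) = -70.17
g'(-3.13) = 80.47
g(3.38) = -7.40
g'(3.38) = -18.81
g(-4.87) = -268.11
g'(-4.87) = 150.07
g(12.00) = 630.00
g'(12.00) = 241.00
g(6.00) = -24.00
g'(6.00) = 13.00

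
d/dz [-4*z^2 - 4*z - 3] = -8*z - 4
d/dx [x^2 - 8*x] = 2*x - 8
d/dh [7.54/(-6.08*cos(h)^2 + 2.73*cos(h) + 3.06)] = (20.5842 - 91.6864*cos(h))*sin(h)/(-6.08*cos(h)^2 + 2.73*cos(h) + 3.06)^2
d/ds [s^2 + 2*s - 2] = 2*s + 2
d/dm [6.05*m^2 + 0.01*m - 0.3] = 12.1*m + 0.01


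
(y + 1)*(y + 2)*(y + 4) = y^3 + 7*y^2 + 14*y + 8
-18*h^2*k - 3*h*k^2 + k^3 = k*(-6*h + k)*(3*h + k)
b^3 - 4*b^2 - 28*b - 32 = (b - 8)*(b + 2)^2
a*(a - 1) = a^2 - a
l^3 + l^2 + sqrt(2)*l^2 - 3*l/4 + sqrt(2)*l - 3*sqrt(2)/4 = (l - 1/2)*(l + 3/2)*(l + sqrt(2))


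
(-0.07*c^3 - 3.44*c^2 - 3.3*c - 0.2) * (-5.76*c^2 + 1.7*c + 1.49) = 0.4032*c^5 + 19.6954*c^4 + 13.0557*c^3 - 9.5836*c^2 - 5.257*c - 0.298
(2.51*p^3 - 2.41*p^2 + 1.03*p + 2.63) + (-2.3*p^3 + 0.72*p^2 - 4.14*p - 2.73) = 0.21*p^3 - 1.69*p^2 - 3.11*p - 0.1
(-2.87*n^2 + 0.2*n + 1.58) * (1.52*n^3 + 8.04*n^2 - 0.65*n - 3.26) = -4.3624*n^5 - 22.7708*n^4 + 5.8751*n^3 + 21.9294*n^2 - 1.679*n - 5.1508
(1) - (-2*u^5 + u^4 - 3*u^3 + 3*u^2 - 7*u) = 2*u^5 - u^4 + 3*u^3 - 3*u^2 + 7*u + 1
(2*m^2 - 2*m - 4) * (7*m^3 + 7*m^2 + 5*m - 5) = 14*m^5 - 32*m^3 - 48*m^2 - 10*m + 20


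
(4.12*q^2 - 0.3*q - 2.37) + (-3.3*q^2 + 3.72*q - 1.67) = 0.82*q^2 + 3.42*q - 4.04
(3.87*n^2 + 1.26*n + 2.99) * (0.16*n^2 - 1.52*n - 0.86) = 0.6192*n^4 - 5.6808*n^3 - 4.765*n^2 - 5.6284*n - 2.5714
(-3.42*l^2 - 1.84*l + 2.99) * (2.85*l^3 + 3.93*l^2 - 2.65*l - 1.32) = -9.747*l^5 - 18.6846*l^4 + 10.3533*l^3 + 21.1411*l^2 - 5.4947*l - 3.9468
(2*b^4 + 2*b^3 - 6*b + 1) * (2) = 4*b^4 + 4*b^3 - 12*b + 2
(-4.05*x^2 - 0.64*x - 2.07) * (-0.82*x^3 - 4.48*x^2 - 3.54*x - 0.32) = 3.321*x^5 + 18.6688*x^4 + 18.9016*x^3 + 12.8352*x^2 + 7.5326*x + 0.6624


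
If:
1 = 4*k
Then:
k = 1/4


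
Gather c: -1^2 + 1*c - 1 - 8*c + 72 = 70 - 7*c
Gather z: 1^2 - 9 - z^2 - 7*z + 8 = -z^2 - 7*z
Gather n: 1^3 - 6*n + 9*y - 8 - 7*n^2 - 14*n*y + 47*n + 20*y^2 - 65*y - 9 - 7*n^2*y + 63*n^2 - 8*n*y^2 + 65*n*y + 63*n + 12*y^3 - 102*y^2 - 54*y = n^2*(56 - 7*y) + n*(-8*y^2 + 51*y + 104) + 12*y^3 - 82*y^2 - 110*y - 16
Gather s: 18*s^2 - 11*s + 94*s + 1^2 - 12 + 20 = 18*s^2 + 83*s + 9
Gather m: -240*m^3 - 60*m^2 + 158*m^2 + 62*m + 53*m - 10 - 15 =-240*m^3 + 98*m^2 + 115*m - 25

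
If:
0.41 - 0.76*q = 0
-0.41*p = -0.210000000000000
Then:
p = 0.51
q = 0.54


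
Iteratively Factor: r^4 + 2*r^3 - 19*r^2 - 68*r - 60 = (r + 3)*(r^3 - r^2 - 16*r - 20) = (r + 2)*(r + 3)*(r^2 - 3*r - 10) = (r - 5)*(r + 2)*(r + 3)*(r + 2)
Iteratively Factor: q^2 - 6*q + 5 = (q - 1)*(q - 5)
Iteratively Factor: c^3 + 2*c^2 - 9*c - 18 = (c + 3)*(c^2 - c - 6) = (c - 3)*(c + 3)*(c + 2)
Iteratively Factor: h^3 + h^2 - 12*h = (h)*(h^2 + h - 12) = h*(h - 3)*(h + 4)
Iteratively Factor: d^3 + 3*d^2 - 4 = (d + 2)*(d^2 + d - 2) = (d - 1)*(d + 2)*(d + 2)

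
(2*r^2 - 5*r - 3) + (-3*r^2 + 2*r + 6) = -r^2 - 3*r + 3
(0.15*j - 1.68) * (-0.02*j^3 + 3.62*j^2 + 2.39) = -0.003*j^4 + 0.5766*j^3 - 6.0816*j^2 + 0.3585*j - 4.0152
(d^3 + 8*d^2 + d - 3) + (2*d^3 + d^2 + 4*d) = 3*d^3 + 9*d^2 + 5*d - 3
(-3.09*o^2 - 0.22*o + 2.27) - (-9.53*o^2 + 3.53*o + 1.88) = 6.44*o^2 - 3.75*o + 0.39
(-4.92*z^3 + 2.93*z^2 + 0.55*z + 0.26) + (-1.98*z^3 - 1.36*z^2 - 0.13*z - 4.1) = -6.9*z^3 + 1.57*z^2 + 0.42*z - 3.84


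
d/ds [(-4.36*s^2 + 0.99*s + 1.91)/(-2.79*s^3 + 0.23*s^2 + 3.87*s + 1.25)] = (-12.1644*s^4 + 5.5242*s^3 - 1.1142*s^2 - 11.7786*s - 6.1542)/(7.7841*s^6 - 1.2834*s^5 - 21.5417*s^4 - 5.1948*s^3 + 15.5519*s^2 + 9.675*s + 1.5625)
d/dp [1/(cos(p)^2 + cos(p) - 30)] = (2*cos(p) + 1)*sin(p)/(cos(p)^2 + cos(p) - 30)^2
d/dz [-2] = 0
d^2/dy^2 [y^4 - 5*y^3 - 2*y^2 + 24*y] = 12*y^2 - 30*y - 4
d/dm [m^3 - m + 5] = 3*m^2 - 1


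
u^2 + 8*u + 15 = (u + 3)*(u + 5)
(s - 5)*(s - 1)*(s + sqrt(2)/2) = s^3 - 6*s^2 + sqrt(2)*s^2/2 - 3*sqrt(2)*s + 5*s + 5*sqrt(2)/2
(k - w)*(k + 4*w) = k^2 + 3*k*w - 4*w^2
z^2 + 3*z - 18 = (z - 3)*(z + 6)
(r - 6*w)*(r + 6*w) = r^2 - 36*w^2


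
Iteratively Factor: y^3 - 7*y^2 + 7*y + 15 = (y - 5)*(y^2 - 2*y - 3) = (y - 5)*(y + 1)*(y - 3)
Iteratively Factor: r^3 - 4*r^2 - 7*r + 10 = (r - 5)*(r^2 + r - 2) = (r - 5)*(r - 1)*(r + 2)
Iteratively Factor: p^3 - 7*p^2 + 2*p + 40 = (p + 2)*(p^2 - 9*p + 20) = (p - 4)*(p + 2)*(p - 5)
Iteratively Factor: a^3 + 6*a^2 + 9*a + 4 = (a + 1)*(a^2 + 5*a + 4) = (a + 1)^2*(a + 4)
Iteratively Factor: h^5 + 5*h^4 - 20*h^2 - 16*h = (h + 4)*(h^4 + h^3 - 4*h^2 - 4*h) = (h - 2)*(h + 4)*(h^3 + 3*h^2 + 2*h) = (h - 2)*(h + 1)*(h + 4)*(h^2 + 2*h) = h*(h - 2)*(h + 1)*(h + 4)*(h + 2)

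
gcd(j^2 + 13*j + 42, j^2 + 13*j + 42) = j^2 + 13*j + 42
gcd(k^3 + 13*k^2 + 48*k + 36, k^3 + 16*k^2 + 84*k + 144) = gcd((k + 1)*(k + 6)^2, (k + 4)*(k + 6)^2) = k^2 + 12*k + 36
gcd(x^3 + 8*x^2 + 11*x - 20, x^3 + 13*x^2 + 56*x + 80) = x^2 + 9*x + 20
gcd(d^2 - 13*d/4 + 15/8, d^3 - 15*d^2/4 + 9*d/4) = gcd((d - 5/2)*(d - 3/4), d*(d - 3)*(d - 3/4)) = d - 3/4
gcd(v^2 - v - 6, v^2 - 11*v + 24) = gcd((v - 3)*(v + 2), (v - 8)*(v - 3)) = v - 3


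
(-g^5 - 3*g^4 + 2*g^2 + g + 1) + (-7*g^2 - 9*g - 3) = -g^5 - 3*g^4 - 5*g^2 - 8*g - 2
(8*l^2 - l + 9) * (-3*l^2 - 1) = -24*l^4 + 3*l^3 - 35*l^2 + l - 9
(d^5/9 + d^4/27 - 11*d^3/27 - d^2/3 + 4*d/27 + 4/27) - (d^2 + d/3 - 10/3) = d^5/9 + d^4/27 - 11*d^3/27 - 4*d^2/3 - 5*d/27 + 94/27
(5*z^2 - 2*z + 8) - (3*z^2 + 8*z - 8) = 2*z^2 - 10*z + 16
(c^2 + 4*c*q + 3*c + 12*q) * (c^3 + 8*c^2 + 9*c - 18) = c^5 + 4*c^4*q + 11*c^4 + 44*c^3*q + 33*c^3 + 132*c^2*q + 9*c^2 + 36*c*q - 54*c - 216*q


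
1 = 1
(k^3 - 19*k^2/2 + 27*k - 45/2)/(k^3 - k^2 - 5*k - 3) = (2*k^2 - 13*k + 15)/(2*(k^2 + 2*k + 1))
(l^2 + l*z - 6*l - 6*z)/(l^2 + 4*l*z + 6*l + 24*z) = (l^2 + l*z - 6*l - 6*z)/(l^2 + 4*l*z + 6*l + 24*z)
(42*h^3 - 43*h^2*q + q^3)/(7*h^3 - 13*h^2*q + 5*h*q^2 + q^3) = (-6*h + q)/(-h + q)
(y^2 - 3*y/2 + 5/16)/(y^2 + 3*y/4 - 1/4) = (y - 5/4)/(y + 1)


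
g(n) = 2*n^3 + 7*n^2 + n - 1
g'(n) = 6*n^2 + 14*n + 1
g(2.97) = 116.11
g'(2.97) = 95.51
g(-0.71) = 1.10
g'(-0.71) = -5.92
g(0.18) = -0.58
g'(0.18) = 3.71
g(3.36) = 157.25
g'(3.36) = 115.78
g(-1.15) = 4.07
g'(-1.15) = -7.16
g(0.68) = 3.55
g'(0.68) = 13.29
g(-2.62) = 8.46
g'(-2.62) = 5.51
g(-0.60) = 0.49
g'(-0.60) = -5.24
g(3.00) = 119.00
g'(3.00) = 97.00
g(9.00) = 2033.00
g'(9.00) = 613.00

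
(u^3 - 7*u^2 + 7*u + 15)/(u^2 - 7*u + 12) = (u^2 - 4*u - 5)/(u - 4)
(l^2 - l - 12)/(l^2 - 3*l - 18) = (l - 4)/(l - 6)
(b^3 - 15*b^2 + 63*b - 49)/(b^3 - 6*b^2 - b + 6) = (b^2 - 14*b + 49)/(b^2 - 5*b - 6)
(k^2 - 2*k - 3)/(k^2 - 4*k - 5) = (k - 3)/(k - 5)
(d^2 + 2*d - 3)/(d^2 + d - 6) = (d - 1)/(d - 2)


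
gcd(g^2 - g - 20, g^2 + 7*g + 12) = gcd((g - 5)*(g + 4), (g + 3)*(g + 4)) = g + 4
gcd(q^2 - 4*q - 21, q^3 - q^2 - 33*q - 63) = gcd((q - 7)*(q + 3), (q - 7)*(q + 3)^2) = q^2 - 4*q - 21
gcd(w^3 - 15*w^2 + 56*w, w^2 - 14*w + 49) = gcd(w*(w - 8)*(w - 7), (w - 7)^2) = w - 7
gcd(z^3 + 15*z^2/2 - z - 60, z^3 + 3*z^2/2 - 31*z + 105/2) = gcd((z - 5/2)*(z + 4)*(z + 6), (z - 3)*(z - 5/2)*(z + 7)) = z - 5/2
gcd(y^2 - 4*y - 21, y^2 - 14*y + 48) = 1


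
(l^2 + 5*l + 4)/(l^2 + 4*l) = (l + 1)/l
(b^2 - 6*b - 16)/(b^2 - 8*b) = (b + 2)/b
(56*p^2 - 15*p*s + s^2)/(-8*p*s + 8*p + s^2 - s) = (-7*p + s)/(s - 1)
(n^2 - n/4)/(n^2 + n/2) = (4*n - 1)/(2*(2*n + 1))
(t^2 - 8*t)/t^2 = (t - 8)/t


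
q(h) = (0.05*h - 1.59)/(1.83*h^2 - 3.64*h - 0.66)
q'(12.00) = 0.00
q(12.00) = -0.00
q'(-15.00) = -0.00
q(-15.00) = -0.01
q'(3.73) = 0.12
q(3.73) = -0.13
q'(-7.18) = -0.00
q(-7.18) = -0.02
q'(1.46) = 0.58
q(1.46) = 0.73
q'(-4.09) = -0.02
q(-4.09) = -0.04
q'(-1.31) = -0.26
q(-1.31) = -0.23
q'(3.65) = 0.13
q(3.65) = -0.13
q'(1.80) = 2.65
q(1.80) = 1.17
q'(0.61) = -0.48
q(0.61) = 0.71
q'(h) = (3.64 - 3.66*h)*(0.05*h - 1.59)/(1.83*h^2 - 3.64*h - 0.66)^2 + 0.05/(1.83*h^2 - 3.64*h - 0.66) = (-0.0915*h^2 + 5.8194*h - 5.8206)/(3.3489*h^4 - 13.3224*h^3 + 10.834*h^2 + 4.8048*h + 0.4356)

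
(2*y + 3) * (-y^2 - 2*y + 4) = -2*y^3 - 7*y^2 + 2*y + 12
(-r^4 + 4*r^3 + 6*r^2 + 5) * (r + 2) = -r^5 + 2*r^4 + 14*r^3 + 12*r^2 + 5*r + 10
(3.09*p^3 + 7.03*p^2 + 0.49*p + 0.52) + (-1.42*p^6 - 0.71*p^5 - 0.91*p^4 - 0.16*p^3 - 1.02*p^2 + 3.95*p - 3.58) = -1.42*p^6 - 0.71*p^5 - 0.91*p^4 + 2.93*p^3 + 6.01*p^2 + 4.44*p - 3.06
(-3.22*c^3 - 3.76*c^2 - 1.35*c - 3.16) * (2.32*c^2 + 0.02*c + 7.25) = -7.4704*c^5 - 8.7876*c^4 - 26.5522*c^3 - 34.6182*c^2 - 9.8507*c - 22.91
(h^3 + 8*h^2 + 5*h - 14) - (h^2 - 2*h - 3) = h^3 + 7*h^2 + 7*h - 11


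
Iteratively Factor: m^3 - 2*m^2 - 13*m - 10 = (m + 1)*(m^2 - 3*m - 10) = (m + 1)*(m + 2)*(m - 5)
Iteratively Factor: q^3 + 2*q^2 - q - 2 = (q + 2)*(q^2 - 1) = (q + 1)*(q + 2)*(q - 1)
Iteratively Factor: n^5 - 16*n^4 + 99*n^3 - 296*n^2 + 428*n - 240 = (n - 5)*(n^4 - 11*n^3 + 44*n^2 - 76*n + 48) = (n - 5)*(n - 2)*(n^3 - 9*n^2 + 26*n - 24) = (n - 5)*(n - 4)*(n - 2)*(n^2 - 5*n + 6) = (n - 5)*(n - 4)*(n - 2)^2*(n - 3)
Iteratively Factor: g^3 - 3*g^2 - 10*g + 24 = (g - 4)*(g^2 + g - 6) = (g - 4)*(g + 3)*(g - 2)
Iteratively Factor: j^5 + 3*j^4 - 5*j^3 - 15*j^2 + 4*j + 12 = (j + 3)*(j^4 - 5*j^2 + 4) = (j + 1)*(j + 3)*(j^3 - j^2 - 4*j + 4) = (j - 1)*(j + 1)*(j + 3)*(j^2 - 4) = (j - 2)*(j - 1)*(j + 1)*(j + 3)*(j + 2)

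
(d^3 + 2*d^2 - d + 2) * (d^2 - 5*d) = d^5 - 3*d^4 - 11*d^3 + 7*d^2 - 10*d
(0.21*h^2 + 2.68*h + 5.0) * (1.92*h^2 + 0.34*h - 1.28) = 0.4032*h^4 + 5.217*h^3 + 10.2424*h^2 - 1.7304*h - 6.4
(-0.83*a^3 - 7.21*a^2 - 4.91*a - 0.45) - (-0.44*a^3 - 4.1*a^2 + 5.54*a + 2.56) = -0.39*a^3 - 3.11*a^2 - 10.45*a - 3.01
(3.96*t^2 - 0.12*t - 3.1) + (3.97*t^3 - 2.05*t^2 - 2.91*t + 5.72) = 3.97*t^3 + 1.91*t^2 - 3.03*t + 2.62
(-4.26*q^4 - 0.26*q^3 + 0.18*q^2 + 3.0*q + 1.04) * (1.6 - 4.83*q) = 20.5758*q^5 - 5.5602*q^4 - 1.2854*q^3 - 14.202*q^2 - 0.223199999999999*q + 1.664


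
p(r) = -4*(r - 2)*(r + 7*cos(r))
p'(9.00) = 42.29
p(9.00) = -73.42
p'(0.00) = -20.00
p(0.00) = 56.00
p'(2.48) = 18.51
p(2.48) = 5.84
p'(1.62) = -14.21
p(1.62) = 1.94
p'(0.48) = -40.33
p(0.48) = 40.67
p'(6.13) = -86.36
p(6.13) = -215.55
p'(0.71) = -42.46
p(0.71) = 31.06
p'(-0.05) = -16.70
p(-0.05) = 56.92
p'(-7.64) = 326.94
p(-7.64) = -237.28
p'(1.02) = -38.20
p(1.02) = 18.36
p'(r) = -4*r - 4*(1 - 7*sin(r))*(r - 2) - 28*cos(r) = -4*r + 4*(r - 2)*(7*sin(r) - 1) - 28*cos(r)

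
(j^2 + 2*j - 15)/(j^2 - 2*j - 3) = (j + 5)/(j + 1)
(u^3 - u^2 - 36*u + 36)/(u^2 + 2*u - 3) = (u^2 - 36)/(u + 3)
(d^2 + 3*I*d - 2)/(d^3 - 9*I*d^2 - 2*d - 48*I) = (d + I)/(d^2 - 11*I*d - 24)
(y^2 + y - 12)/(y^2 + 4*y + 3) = (y^2 + y - 12)/(y^2 + 4*y + 3)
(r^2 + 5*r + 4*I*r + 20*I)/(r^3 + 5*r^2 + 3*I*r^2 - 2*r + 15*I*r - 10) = (r + 4*I)/(r^2 + 3*I*r - 2)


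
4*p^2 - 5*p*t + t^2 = (-4*p + t)*(-p + t)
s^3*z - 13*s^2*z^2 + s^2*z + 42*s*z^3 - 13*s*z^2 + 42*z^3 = (s - 7*z)*(s - 6*z)*(s*z + z)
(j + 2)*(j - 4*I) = j^2 + 2*j - 4*I*j - 8*I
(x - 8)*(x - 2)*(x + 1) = x^3 - 9*x^2 + 6*x + 16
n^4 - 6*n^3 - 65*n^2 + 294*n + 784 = (n - 8)*(n - 7)*(n + 2)*(n + 7)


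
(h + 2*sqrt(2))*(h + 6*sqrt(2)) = h^2 + 8*sqrt(2)*h + 24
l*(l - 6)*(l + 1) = l^3 - 5*l^2 - 6*l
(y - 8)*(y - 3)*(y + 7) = y^3 - 4*y^2 - 53*y + 168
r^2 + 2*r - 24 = (r - 4)*(r + 6)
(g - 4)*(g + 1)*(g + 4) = g^3 + g^2 - 16*g - 16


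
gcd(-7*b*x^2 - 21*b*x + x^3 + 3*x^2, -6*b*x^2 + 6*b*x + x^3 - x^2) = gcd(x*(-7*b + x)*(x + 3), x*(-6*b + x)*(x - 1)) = x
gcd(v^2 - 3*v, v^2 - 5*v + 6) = v - 3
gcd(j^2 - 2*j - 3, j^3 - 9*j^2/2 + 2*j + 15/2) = j^2 - 2*j - 3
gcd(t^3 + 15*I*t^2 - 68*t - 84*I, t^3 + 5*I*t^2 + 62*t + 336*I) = t^2 + 13*I*t - 42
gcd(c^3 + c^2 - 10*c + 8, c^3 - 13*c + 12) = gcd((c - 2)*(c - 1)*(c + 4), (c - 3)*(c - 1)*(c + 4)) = c^2 + 3*c - 4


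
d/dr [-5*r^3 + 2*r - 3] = 2 - 15*r^2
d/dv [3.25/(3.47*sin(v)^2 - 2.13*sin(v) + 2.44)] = (6.9225 - 22.555*sin(v))*cos(v)/(3.47*sin(v)^2 - 2.13*sin(v) + 2.44)^2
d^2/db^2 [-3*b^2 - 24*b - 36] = -6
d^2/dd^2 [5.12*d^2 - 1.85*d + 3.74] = 10.2400000000000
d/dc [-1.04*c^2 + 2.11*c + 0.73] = 2.11 - 2.08*c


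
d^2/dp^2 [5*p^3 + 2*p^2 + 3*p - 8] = 30*p + 4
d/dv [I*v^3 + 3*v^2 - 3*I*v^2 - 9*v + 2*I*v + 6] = 3*I*v^2 + 6*v*(1 - I) - 9 + 2*I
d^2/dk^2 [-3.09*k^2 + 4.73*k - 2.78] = -6.18000000000000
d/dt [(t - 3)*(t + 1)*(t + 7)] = 3*t^2 + 10*t - 17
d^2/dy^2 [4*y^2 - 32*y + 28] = 8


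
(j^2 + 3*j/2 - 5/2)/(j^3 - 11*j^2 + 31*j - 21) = (j + 5/2)/(j^2 - 10*j + 21)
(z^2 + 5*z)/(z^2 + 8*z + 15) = z/(z + 3)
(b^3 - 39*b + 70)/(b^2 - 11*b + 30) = (b^2 + 5*b - 14)/(b - 6)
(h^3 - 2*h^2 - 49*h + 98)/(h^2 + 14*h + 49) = (h^2 - 9*h + 14)/(h + 7)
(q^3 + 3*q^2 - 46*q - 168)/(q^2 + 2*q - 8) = (q^2 - q - 42)/(q - 2)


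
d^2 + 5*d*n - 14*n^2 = (d - 2*n)*(d + 7*n)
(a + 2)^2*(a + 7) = a^3 + 11*a^2 + 32*a + 28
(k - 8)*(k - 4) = k^2 - 12*k + 32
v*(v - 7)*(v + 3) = v^3 - 4*v^2 - 21*v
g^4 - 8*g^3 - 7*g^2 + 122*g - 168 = (g - 7)*(g - 3)*(g - 2)*(g + 4)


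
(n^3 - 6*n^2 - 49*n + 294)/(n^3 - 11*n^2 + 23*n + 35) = (n^2 + n - 42)/(n^2 - 4*n - 5)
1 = 1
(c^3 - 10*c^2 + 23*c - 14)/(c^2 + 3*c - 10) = (c^2 - 8*c + 7)/(c + 5)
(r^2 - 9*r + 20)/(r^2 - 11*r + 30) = (r - 4)/(r - 6)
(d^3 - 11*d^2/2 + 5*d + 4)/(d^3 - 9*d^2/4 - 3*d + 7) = 2*(2*d^2 - 7*d - 4)/(4*d^2 - d - 14)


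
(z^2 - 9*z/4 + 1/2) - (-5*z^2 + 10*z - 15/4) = 6*z^2 - 49*z/4 + 17/4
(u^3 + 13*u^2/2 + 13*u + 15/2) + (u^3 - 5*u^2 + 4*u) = 2*u^3 + 3*u^2/2 + 17*u + 15/2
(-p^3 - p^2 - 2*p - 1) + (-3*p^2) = -p^3 - 4*p^2 - 2*p - 1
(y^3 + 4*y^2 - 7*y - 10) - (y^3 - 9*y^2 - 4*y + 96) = 13*y^2 - 3*y - 106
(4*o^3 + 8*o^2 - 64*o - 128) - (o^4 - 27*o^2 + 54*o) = -o^4 + 4*o^3 + 35*o^2 - 118*o - 128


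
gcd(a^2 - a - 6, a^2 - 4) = a + 2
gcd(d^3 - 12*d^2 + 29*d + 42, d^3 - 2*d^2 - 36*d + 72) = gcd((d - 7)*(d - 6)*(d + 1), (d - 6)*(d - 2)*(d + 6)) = d - 6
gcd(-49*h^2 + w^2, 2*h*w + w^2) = 1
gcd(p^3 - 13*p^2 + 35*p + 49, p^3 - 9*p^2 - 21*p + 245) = p^2 - 14*p + 49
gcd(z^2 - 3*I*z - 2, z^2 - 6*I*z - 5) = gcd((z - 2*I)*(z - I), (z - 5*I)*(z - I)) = z - I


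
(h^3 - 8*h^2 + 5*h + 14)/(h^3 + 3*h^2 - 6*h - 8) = (h - 7)/(h + 4)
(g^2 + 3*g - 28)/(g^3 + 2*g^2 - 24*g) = (g + 7)/(g*(g + 6))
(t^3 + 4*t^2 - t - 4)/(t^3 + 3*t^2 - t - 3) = (t + 4)/(t + 3)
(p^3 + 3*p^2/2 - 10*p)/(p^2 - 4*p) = (p^2 + 3*p/2 - 10)/(p - 4)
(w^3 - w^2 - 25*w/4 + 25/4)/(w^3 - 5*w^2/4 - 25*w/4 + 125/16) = 4*(w - 1)/(4*w - 5)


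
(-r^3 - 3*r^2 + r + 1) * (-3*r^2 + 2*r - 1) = 3*r^5 + 7*r^4 - 8*r^3 + 2*r^2 + r - 1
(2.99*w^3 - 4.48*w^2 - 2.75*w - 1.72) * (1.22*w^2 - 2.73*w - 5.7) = 3.6478*w^5 - 13.6283*w^4 - 8.1676*w^3 + 30.9451*w^2 + 20.3706*w + 9.804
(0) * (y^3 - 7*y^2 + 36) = 0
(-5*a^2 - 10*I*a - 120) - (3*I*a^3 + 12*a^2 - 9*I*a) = -3*I*a^3 - 17*a^2 - I*a - 120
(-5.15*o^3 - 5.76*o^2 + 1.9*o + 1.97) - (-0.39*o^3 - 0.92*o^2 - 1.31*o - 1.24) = -4.76*o^3 - 4.84*o^2 + 3.21*o + 3.21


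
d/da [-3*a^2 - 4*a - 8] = -6*a - 4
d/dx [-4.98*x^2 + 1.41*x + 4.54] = 1.41 - 9.96*x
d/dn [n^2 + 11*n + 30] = 2*n + 11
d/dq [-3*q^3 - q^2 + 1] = q*(-9*q - 2)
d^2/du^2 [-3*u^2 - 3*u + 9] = -6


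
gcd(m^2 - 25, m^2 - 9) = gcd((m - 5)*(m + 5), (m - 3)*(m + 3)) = 1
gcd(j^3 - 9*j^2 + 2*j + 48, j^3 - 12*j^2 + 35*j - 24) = j^2 - 11*j + 24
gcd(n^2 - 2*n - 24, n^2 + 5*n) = 1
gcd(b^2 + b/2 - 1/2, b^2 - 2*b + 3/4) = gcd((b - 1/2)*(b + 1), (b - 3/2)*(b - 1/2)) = b - 1/2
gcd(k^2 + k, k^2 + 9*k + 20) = 1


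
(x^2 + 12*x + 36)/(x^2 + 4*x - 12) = (x + 6)/(x - 2)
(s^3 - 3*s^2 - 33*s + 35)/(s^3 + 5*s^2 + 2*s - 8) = (s^2 - 2*s - 35)/(s^2 + 6*s + 8)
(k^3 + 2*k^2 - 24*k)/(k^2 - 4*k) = k + 6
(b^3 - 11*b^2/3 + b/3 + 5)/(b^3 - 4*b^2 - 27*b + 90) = (b^2 - 2*b/3 - 5/3)/(b^2 - b - 30)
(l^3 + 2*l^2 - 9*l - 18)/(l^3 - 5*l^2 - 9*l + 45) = (l + 2)/(l - 5)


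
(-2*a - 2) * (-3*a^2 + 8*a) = 6*a^3 - 10*a^2 - 16*a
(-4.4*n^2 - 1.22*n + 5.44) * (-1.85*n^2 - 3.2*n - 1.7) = 8.14*n^4 + 16.337*n^3 + 1.32*n^2 - 15.334*n - 9.248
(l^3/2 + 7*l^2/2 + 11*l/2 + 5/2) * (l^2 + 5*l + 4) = l^5/2 + 6*l^4 + 25*l^3 + 44*l^2 + 69*l/2 + 10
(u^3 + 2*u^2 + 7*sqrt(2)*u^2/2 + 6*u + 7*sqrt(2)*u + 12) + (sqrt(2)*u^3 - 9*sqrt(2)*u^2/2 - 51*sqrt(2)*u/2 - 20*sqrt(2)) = u^3 + sqrt(2)*u^3 - sqrt(2)*u^2 + 2*u^2 - 37*sqrt(2)*u/2 + 6*u - 20*sqrt(2) + 12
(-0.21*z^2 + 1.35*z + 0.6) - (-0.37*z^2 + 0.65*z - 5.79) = 0.16*z^2 + 0.7*z + 6.39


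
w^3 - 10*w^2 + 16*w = w*(w - 8)*(w - 2)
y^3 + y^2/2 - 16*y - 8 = (y - 4)*(y + 1/2)*(y + 4)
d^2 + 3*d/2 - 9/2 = (d - 3/2)*(d + 3)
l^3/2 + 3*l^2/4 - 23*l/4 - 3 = (l/2 + 1/4)*(l - 3)*(l + 4)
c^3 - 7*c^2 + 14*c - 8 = (c - 4)*(c - 2)*(c - 1)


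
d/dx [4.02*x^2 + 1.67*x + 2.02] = 8.04*x + 1.67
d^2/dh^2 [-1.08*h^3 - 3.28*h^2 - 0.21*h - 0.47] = -6.48*h - 6.56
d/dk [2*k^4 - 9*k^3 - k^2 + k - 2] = 8*k^3 - 27*k^2 - 2*k + 1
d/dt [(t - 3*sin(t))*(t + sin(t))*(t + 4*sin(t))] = 2*t^2*cos(t) + 3*t^2 + 4*t*sin(t) - 11*t*sin(2*t) - 36*sin(t)^2*cos(t) - 11*sin(t)^2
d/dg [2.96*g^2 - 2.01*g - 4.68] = 5.92*g - 2.01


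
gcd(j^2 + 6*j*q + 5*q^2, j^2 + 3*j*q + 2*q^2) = j + q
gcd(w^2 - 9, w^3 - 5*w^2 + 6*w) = w - 3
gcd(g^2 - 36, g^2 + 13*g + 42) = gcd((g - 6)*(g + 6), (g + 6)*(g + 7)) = g + 6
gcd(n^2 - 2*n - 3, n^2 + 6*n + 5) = n + 1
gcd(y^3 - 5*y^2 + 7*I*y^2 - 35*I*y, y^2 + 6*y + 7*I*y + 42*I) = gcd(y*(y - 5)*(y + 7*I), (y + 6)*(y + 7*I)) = y + 7*I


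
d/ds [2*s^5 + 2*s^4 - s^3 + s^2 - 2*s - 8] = 10*s^4 + 8*s^3 - 3*s^2 + 2*s - 2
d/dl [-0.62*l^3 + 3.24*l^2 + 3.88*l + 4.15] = -1.86*l^2 + 6.48*l + 3.88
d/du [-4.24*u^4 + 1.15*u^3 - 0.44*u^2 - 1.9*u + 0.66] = -16.96*u^3 + 3.45*u^2 - 0.88*u - 1.9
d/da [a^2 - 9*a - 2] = 2*a - 9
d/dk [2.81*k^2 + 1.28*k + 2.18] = 5.62*k + 1.28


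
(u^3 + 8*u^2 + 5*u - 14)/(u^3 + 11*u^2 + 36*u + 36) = (u^2 + 6*u - 7)/(u^2 + 9*u + 18)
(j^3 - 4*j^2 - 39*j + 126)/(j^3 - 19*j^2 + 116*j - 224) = (j^2 + 3*j - 18)/(j^2 - 12*j + 32)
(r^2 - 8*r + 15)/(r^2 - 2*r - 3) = (r - 5)/(r + 1)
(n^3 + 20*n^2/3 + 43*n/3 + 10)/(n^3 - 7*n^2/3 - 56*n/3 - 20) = (n + 3)/(n - 6)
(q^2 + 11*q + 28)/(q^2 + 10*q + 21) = (q + 4)/(q + 3)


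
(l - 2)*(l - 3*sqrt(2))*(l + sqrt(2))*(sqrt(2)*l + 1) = sqrt(2)*l^4 - 3*l^3 - 2*sqrt(2)*l^3 - 8*sqrt(2)*l^2 + 6*l^2 - 6*l + 16*sqrt(2)*l + 12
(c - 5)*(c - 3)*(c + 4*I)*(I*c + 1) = I*c^4 - 3*c^3 - 8*I*c^3 + 24*c^2 + 19*I*c^2 - 45*c - 32*I*c + 60*I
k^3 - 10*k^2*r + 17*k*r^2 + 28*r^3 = (k - 7*r)*(k - 4*r)*(k + r)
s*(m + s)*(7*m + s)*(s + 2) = 7*m^2*s^2 + 14*m^2*s + 8*m*s^3 + 16*m*s^2 + s^4 + 2*s^3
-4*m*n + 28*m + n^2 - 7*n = (-4*m + n)*(n - 7)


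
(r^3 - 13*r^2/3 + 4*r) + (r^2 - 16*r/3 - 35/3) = r^3 - 10*r^2/3 - 4*r/3 - 35/3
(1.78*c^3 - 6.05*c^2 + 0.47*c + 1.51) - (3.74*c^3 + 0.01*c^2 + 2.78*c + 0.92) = -1.96*c^3 - 6.06*c^2 - 2.31*c + 0.59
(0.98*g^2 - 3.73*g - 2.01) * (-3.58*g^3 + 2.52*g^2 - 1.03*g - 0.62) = -3.5084*g^5 + 15.823*g^4 - 3.2132*g^3 - 1.8309*g^2 + 4.3829*g + 1.2462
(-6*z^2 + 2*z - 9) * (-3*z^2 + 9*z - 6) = 18*z^4 - 60*z^3 + 81*z^2 - 93*z + 54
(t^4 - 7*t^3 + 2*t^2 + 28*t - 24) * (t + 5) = t^5 - 2*t^4 - 33*t^3 + 38*t^2 + 116*t - 120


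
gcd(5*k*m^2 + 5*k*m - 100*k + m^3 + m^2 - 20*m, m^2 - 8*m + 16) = m - 4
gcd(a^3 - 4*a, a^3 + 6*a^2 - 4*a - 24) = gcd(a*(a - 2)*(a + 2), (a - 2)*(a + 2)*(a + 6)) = a^2 - 4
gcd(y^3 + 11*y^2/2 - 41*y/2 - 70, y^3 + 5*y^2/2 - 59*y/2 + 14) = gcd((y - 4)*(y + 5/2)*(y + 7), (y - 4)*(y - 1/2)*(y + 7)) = y^2 + 3*y - 28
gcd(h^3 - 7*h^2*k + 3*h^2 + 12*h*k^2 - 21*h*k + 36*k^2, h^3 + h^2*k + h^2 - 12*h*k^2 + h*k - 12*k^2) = h - 3*k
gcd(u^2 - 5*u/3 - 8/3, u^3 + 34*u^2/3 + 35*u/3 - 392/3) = u - 8/3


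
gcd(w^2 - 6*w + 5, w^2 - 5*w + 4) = w - 1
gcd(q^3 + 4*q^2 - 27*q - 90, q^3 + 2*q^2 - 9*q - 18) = q + 3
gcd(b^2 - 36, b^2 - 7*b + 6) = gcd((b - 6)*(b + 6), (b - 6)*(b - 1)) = b - 6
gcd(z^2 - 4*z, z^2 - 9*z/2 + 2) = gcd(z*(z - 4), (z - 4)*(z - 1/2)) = z - 4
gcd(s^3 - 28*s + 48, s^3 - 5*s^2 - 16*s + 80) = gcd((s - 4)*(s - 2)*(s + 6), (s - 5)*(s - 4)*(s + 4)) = s - 4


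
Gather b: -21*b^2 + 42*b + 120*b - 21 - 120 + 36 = -21*b^2 + 162*b - 105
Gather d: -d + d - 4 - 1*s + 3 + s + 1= 0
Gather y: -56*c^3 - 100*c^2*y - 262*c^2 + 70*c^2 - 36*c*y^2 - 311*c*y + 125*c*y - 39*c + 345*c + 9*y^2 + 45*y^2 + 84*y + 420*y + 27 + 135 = -56*c^3 - 192*c^2 + 306*c + y^2*(54 - 36*c) + y*(-100*c^2 - 186*c + 504) + 162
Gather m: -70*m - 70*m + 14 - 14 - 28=-140*m - 28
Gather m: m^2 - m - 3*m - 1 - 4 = m^2 - 4*m - 5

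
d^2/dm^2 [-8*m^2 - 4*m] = -16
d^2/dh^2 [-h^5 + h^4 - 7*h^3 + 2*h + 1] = 2*h*(-10*h^2 + 6*h - 21)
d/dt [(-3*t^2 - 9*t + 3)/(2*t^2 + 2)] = 3*(3*t^2 - 4*t - 3)/(2*(t^4 + 2*t^2 + 1))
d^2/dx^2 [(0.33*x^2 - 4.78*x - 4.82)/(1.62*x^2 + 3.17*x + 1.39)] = (-28.478628*x^3 - 80.356212*x^2 - 83.9341440000001*x - 31.76463)/(4.251528*x^6 + 24.958044*x^5 + 59.781402*x^4 + 74.684249*x^3 + 51.293919*x^2 + 18.374271*x + 2.685619)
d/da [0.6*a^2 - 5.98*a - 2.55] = 1.2*a - 5.98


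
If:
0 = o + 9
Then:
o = -9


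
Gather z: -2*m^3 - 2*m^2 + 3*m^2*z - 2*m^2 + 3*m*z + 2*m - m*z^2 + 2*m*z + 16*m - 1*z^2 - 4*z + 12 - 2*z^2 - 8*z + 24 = -2*m^3 - 4*m^2 + 18*m + z^2*(-m - 3) + z*(3*m^2 + 5*m - 12) + 36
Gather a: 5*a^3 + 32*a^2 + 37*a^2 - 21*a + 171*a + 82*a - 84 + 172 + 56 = 5*a^3 + 69*a^2 + 232*a + 144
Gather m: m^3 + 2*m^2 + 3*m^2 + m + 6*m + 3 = m^3 + 5*m^2 + 7*m + 3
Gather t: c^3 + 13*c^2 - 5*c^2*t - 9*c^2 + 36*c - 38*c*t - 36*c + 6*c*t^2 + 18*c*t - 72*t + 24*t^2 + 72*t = c^3 + 4*c^2 + t^2*(6*c + 24) + t*(-5*c^2 - 20*c)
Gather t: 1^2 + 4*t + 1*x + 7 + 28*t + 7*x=32*t + 8*x + 8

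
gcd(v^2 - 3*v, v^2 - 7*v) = v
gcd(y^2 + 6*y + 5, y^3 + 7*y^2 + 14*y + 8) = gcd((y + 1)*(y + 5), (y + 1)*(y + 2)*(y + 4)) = y + 1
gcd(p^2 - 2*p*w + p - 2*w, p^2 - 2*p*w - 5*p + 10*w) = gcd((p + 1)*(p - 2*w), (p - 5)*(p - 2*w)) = p - 2*w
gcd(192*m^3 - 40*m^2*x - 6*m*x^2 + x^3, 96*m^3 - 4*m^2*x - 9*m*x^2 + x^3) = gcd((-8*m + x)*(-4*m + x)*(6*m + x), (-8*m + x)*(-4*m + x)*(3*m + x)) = 32*m^2 - 12*m*x + x^2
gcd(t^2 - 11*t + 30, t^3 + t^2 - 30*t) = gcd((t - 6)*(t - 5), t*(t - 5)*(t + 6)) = t - 5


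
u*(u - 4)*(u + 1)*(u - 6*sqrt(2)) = u^4 - 6*sqrt(2)*u^3 - 3*u^3 - 4*u^2 + 18*sqrt(2)*u^2 + 24*sqrt(2)*u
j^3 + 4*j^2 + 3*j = j*(j + 1)*(j + 3)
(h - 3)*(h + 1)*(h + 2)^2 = h^4 + 2*h^3 - 7*h^2 - 20*h - 12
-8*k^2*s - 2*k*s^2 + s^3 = s*(-4*k + s)*(2*k + s)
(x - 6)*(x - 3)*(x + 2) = x^3 - 7*x^2 + 36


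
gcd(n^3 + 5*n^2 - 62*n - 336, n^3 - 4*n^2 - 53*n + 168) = n^2 - n - 56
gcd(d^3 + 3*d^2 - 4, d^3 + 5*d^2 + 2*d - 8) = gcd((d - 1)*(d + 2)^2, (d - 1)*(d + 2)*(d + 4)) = d^2 + d - 2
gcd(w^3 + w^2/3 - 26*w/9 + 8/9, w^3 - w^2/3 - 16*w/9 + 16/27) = w^2 - 5*w/3 + 4/9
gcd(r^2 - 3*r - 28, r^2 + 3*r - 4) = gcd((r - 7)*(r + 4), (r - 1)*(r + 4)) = r + 4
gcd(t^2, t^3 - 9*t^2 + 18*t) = t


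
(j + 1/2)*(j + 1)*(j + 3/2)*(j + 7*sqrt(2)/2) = j^4 + 3*j^3 + 7*sqrt(2)*j^3/2 + 11*j^2/4 + 21*sqrt(2)*j^2/2 + 3*j/4 + 77*sqrt(2)*j/8 + 21*sqrt(2)/8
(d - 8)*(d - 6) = d^2 - 14*d + 48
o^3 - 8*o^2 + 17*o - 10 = (o - 5)*(o - 2)*(o - 1)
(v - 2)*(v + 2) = v^2 - 4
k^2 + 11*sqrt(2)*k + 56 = (k + 4*sqrt(2))*(k + 7*sqrt(2))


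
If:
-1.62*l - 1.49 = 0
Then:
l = -0.92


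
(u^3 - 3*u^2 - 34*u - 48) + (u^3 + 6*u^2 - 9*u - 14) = 2*u^3 + 3*u^2 - 43*u - 62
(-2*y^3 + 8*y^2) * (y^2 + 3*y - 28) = -2*y^5 + 2*y^4 + 80*y^3 - 224*y^2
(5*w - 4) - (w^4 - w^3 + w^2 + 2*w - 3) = -w^4 + w^3 - w^2 + 3*w - 1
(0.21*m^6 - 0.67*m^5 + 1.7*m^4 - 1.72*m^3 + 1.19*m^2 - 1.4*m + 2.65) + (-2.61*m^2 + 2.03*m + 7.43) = 0.21*m^6 - 0.67*m^5 + 1.7*m^4 - 1.72*m^3 - 1.42*m^2 + 0.63*m + 10.08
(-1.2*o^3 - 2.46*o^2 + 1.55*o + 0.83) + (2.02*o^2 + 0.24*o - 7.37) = -1.2*o^3 - 0.44*o^2 + 1.79*o - 6.54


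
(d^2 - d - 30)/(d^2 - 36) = (d + 5)/(d + 6)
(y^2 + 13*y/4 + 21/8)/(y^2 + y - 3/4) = (4*y + 7)/(2*(2*y - 1))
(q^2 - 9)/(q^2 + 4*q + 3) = (q - 3)/(q + 1)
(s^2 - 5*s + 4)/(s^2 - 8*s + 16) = (s - 1)/(s - 4)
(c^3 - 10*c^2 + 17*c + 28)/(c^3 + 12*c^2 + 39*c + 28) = (c^2 - 11*c + 28)/(c^2 + 11*c + 28)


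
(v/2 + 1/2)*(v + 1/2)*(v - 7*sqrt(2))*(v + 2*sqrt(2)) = v^4/2 - 5*sqrt(2)*v^3/2 + 3*v^3/4 - 55*v^2/4 - 15*sqrt(2)*v^2/4 - 21*v - 5*sqrt(2)*v/4 - 7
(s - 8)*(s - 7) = s^2 - 15*s + 56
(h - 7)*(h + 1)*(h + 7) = h^3 + h^2 - 49*h - 49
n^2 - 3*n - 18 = (n - 6)*(n + 3)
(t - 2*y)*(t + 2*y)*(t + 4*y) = t^3 + 4*t^2*y - 4*t*y^2 - 16*y^3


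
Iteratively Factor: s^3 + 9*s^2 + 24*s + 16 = (s + 1)*(s^2 + 8*s + 16) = (s + 1)*(s + 4)*(s + 4)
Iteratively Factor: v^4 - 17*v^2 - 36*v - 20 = (v + 2)*(v^3 - 2*v^2 - 13*v - 10) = (v + 2)^2*(v^2 - 4*v - 5) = (v - 5)*(v + 2)^2*(v + 1)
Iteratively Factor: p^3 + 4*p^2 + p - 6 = (p + 3)*(p^2 + p - 2) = (p - 1)*(p + 3)*(p + 2)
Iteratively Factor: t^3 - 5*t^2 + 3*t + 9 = (t + 1)*(t^2 - 6*t + 9) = (t - 3)*(t + 1)*(t - 3)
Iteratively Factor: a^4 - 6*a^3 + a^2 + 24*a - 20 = (a - 2)*(a^3 - 4*a^2 - 7*a + 10) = (a - 2)*(a + 2)*(a^2 - 6*a + 5) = (a - 2)*(a - 1)*(a + 2)*(a - 5)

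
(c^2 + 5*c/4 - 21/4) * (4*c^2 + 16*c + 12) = 4*c^4 + 21*c^3 + 11*c^2 - 69*c - 63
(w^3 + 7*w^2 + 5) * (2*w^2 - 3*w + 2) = 2*w^5 + 11*w^4 - 19*w^3 + 24*w^2 - 15*w + 10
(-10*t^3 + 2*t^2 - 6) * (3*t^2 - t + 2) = -30*t^5 + 16*t^4 - 22*t^3 - 14*t^2 + 6*t - 12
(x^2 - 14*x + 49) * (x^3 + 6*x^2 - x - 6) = x^5 - 8*x^4 - 36*x^3 + 302*x^2 + 35*x - 294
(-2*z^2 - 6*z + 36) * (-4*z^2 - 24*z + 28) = 8*z^4 + 72*z^3 - 56*z^2 - 1032*z + 1008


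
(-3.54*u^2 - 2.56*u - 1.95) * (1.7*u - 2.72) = -6.018*u^3 + 5.2768*u^2 + 3.6482*u + 5.304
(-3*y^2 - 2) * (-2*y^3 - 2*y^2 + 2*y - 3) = 6*y^5 + 6*y^4 - 2*y^3 + 13*y^2 - 4*y + 6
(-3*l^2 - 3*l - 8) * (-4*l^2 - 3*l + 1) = 12*l^4 + 21*l^3 + 38*l^2 + 21*l - 8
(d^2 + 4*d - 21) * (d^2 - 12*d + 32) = d^4 - 8*d^3 - 37*d^2 + 380*d - 672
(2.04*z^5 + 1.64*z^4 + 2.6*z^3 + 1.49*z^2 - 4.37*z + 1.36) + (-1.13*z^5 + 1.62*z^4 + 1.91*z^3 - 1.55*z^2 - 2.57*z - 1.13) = 0.91*z^5 + 3.26*z^4 + 4.51*z^3 - 0.0600000000000001*z^2 - 6.94*z + 0.23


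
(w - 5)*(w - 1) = w^2 - 6*w + 5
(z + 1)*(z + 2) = z^2 + 3*z + 2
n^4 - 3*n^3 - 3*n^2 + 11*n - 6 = (n - 3)*(n - 1)^2*(n + 2)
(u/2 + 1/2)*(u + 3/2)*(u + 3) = u^3/2 + 11*u^2/4 + 9*u/2 + 9/4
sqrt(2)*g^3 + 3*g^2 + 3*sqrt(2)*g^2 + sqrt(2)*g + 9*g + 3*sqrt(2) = (g + 3)*(g + sqrt(2))*(sqrt(2)*g + 1)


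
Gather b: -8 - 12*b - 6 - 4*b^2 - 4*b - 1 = -4*b^2 - 16*b - 15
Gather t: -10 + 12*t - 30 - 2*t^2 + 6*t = -2*t^2 + 18*t - 40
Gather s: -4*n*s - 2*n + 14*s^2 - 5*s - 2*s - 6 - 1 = -2*n + 14*s^2 + s*(-4*n - 7) - 7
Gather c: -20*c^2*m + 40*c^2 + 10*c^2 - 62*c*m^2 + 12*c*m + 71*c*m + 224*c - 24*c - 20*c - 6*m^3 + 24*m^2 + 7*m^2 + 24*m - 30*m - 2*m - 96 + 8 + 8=c^2*(50 - 20*m) + c*(-62*m^2 + 83*m + 180) - 6*m^3 + 31*m^2 - 8*m - 80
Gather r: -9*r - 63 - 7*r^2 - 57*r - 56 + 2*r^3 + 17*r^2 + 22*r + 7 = 2*r^3 + 10*r^2 - 44*r - 112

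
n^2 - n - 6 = (n - 3)*(n + 2)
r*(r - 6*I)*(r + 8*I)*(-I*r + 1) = -I*r^4 + 3*r^3 - 46*I*r^2 + 48*r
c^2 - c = c*(c - 1)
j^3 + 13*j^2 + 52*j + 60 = (j + 2)*(j + 5)*(j + 6)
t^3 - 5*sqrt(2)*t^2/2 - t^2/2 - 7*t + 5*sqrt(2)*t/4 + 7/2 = (t - 1/2)*(t - 7*sqrt(2)/2)*(t + sqrt(2))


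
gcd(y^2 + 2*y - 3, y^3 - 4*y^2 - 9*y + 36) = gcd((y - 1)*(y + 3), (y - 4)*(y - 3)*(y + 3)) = y + 3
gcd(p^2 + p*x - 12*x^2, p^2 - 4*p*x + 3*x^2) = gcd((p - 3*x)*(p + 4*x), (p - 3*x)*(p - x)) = -p + 3*x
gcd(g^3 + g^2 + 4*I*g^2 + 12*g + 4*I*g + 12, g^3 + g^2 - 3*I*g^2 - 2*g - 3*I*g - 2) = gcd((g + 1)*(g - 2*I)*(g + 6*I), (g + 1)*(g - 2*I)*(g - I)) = g^2 + g*(1 - 2*I) - 2*I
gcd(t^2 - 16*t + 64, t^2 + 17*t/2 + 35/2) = 1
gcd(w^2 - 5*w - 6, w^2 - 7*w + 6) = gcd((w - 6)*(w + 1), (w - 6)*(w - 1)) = w - 6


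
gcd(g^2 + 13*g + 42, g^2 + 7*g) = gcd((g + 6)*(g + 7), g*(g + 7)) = g + 7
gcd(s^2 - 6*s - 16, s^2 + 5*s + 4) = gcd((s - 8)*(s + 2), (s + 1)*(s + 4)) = 1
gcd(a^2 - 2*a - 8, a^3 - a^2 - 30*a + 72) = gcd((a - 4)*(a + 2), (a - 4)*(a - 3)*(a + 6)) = a - 4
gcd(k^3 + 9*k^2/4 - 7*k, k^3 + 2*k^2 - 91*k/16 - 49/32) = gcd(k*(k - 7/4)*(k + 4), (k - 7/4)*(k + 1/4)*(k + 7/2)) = k - 7/4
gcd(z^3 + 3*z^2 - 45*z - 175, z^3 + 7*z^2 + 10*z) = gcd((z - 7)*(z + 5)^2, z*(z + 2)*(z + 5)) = z + 5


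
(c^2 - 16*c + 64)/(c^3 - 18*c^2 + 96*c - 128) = 1/(c - 2)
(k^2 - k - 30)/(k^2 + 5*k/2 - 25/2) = 2*(k - 6)/(2*k - 5)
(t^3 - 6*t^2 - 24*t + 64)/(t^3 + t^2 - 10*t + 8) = (t - 8)/(t - 1)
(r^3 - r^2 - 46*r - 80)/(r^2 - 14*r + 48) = (r^2 + 7*r + 10)/(r - 6)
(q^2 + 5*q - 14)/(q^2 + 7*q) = (q - 2)/q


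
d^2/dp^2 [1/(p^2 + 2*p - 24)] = 2*(-p^2 - 2*p + 4*(p + 1)^2 + 24)/(p^2 + 2*p - 24)^3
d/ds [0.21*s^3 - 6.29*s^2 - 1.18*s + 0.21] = 0.63*s^2 - 12.58*s - 1.18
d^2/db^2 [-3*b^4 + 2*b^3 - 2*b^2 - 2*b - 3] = -36*b^2 + 12*b - 4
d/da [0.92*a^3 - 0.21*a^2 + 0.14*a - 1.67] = 2.76*a^2 - 0.42*a + 0.14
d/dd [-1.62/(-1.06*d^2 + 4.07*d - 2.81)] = (6.5934 - 3.4344*d)/(1.06*d^2 - 4.07*d + 2.81)^2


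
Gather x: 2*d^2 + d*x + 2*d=2*d^2 + d*x + 2*d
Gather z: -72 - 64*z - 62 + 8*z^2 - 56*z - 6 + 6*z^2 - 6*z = 14*z^2 - 126*z - 140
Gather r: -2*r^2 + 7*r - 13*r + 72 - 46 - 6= -2*r^2 - 6*r + 20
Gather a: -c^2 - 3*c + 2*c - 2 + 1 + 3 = -c^2 - c + 2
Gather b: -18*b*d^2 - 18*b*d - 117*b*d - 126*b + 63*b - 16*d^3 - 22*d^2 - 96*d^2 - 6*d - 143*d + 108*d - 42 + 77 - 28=b*(-18*d^2 - 135*d - 63) - 16*d^3 - 118*d^2 - 41*d + 7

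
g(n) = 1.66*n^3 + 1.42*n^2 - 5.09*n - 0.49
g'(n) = 4.98*n^2 + 2.84*n - 5.09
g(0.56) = -2.60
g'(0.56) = -1.94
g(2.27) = 14.69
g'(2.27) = 27.02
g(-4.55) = -104.30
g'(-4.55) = 85.09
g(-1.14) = 4.70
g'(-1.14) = -1.86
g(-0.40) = 1.67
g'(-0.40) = -5.43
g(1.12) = -2.08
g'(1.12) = 4.34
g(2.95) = 39.47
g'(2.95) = 46.63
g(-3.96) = -61.15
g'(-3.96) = 61.76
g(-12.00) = -2603.41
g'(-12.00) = 677.95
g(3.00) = 41.84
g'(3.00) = 48.25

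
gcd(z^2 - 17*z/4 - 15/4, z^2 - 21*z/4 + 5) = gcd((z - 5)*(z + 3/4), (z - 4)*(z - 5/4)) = 1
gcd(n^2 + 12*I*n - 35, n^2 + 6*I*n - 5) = n + 5*I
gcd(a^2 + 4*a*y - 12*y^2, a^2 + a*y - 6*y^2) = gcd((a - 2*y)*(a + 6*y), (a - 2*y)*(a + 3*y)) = -a + 2*y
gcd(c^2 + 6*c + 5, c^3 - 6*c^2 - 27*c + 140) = c + 5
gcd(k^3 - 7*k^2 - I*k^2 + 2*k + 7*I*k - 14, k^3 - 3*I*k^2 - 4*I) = k^2 - I*k + 2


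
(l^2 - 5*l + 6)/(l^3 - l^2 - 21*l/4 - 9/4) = 4*(l - 2)/(4*l^2 + 8*l + 3)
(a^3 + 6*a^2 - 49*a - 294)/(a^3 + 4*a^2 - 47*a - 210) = (a + 7)/(a + 5)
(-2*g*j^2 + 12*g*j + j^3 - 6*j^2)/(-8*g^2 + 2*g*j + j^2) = j*(j - 6)/(4*g + j)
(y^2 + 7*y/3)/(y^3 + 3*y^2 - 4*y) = (y + 7/3)/(y^2 + 3*y - 4)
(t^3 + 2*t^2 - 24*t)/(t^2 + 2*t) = (t^2 + 2*t - 24)/(t + 2)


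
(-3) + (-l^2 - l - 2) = -l^2 - l - 5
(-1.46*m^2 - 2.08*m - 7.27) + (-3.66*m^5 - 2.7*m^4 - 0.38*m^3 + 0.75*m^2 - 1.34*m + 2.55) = -3.66*m^5 - 2.7*m^4 - 0.38*m^3 - 0.71*m^2 - 3.42*m - 4.72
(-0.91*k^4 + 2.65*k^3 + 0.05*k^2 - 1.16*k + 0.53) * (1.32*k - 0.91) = -1.2012*k^5 + 4.3261*k^4 - 2.3455*k^3 - 1.5767*k^2 + 1.7552*k - 0.4823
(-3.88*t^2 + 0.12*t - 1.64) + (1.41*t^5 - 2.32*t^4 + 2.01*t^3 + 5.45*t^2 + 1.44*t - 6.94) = 1.41*t^5 - 2.32*t^4 + 2.01*t^3 + 1.57*t^2 + 1.56*t - 8.58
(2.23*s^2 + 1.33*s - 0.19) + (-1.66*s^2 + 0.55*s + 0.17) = 0.57*s^2 + 1.88*s - 0.02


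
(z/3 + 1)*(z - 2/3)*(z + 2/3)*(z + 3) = z^4/3 + 2*z^3 + 77*z^2/27 - 8*z/9 - 4/3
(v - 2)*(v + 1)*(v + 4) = v^3 + 3*v^2 - 6*v - 8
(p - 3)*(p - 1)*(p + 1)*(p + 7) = p^4 + 4*p^3 - 22*p^2 - 4*p + 21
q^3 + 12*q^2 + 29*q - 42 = (q - 1)*(q + 6)*(q + 7)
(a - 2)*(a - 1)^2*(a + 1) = a^4 - 3*a^3 + a^2 + 3*a - 2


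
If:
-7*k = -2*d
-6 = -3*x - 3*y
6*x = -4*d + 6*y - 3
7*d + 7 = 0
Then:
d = -1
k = -2/7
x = 13/12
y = 11/12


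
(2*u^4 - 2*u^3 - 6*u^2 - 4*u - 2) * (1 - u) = -2*u^5 + 4*u^4 + 4*u^3 - 2*u^2 - 2*u - 2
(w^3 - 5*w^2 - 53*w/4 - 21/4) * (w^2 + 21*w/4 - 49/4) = w^5 + w^4/4 - 207*w^3/4 - 217*w^2/16 + 539*w/4 + 1029/16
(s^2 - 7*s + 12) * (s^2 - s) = s^4 - 8*s^3 + 19*s^2 - 12*s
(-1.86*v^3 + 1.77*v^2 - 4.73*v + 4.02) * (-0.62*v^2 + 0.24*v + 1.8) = 1.1532*v^5 - 1.5438*v^4 + 0.00939999999999985*v^3 - 0.4416*v^2 - 7.5492*v + 7.236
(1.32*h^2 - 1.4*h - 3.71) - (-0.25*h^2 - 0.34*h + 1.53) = 1.57*h^2 - 1.06*h - 5.24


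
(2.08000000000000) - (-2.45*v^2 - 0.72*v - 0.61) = 2.45*v^2 + 0.72*v + 2.69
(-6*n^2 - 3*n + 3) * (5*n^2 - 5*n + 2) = -30*n^4 + 15*n^3 + 18*n^2 - 21*n + 6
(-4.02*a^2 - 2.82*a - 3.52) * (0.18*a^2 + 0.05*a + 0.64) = -0.7236*a^4 - 0.7086*a^3 - 3.3474*a^2 - 1.9808*a - 2.2528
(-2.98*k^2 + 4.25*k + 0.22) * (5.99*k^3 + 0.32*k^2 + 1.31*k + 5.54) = -17.8502*k^5 + 24.5039*k^4 - 1.226*k^3 - 10.8713*k^2 + 23.8332*k + 1.2188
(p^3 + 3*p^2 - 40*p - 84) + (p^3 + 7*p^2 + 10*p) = 2*p^3 + 10*p^2 - 30*p - 84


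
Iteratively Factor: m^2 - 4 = (m + 2)*(m - 2)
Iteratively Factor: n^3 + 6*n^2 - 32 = (n - 2)*(n^2 + 8*n + 16) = (n - 2)*(n + 4)*(n + 4)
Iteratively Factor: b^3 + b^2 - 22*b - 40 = (b + 2)*(b^2 - b - 20) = (b - 5)*(b + 2)*(b + 4)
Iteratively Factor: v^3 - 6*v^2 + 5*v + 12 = (v + 1)*(v^2 - 7*v + 12) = (v - 4)*(v + 1)*(v - 3)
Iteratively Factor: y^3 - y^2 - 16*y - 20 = (y + 2)*(y^2 - 3*y - 10) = (y - 5)*(y + 2)*(y + 2)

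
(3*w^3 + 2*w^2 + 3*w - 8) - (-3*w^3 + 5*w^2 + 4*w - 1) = 6*w^3 - 3*w^2 - w - 7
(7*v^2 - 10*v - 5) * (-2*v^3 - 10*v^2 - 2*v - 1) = -14*v^5 - 50*v^4 + 96*v^3 + 63*v^2 + 20*v + 5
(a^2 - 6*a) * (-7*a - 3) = -7*a^3 + 39*a^2 + 18*a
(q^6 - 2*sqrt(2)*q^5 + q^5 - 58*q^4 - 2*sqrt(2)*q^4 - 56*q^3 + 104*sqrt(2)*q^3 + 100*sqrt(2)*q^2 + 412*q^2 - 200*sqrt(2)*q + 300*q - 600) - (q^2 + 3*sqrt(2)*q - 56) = q^6 - 2*sqrt(2)*q^5 + q^5 - 58*q^4 - 2*sqrt(2)*q^4 - 56*q^3 + 104*sqrt(2)*q^3 + 100*sqrt(2)*q^2 + 411*q^2 - 203*sqrt(2)*q + 300*q - 544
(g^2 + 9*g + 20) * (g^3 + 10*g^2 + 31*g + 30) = g^5 + 19*g^4 + 141*g^3 + 509*g^2 + 890*g + 600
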